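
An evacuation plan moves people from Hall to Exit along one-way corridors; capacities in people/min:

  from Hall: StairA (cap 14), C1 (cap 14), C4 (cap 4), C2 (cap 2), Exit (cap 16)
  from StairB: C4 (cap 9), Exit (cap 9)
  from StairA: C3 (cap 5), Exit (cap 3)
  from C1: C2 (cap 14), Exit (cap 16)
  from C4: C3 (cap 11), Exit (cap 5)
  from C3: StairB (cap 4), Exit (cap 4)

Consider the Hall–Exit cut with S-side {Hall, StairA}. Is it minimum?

No — its capacity is 44, but the minimum cut has capacity 42.

Given cut capacity: 14 + 4 + 2 + 16 + 5 + 3 = 44.
Augment Hall→Exit: bottleneck 16, flow now 16.
Augment Hall→StairA→Exit: bottleneck 3, flow now 19.
Augment Hall→C1→Exit: bottleneck 14, flow now 33.
Augment Hall→C4→Exit: bottleneck 4, flow now 37.
Augment Hall→StairA→C3→Exit: bottleneck 4, flow now 41.
Augment Hall→StairA→C3→StairB→Exit: bottleneck 1, flow now 42.
No augmenting path remains; maximum flow = 42.
In the residual graph, reachable from Hall: {Hall, StairA, C2}.
Min-cut edges: Hall→C1 (14), Hall→C4 (4), Hall→Exit (16), StairA→C3 (5), StairA→Exit (3); capacity 14 + 4 + 16 + 5 + 3 = 42.
Cut capacity 44 exceeds the max flow 42, so it is not minimum.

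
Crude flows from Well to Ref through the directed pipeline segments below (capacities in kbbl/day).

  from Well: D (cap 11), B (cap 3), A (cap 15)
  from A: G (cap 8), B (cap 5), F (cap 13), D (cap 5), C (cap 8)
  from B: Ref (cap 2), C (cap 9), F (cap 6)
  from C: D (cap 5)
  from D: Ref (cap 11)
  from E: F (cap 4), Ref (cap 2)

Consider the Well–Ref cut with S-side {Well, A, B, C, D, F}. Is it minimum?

Given cut capacity: 8 + 2 + 11 = 21.
Augment Well→B→Ref: bottleneck 2, flow now 2.
Augment Well→D→Ref: bottleneck 11, flow now 13.
No augmenting path remains; maximum flow = 13.
In the residual graph, reachable from Well: {Well, A, B, C, D, F, G}.
Min-cut edges: B→Ref (2), D→Ref (11); capacity 2 + 11 = 13.
Cut capacity 21 exceeds the max flow 13, so it is not minimum.

No — its capacity is 21, but the minimum cut has capacity 13.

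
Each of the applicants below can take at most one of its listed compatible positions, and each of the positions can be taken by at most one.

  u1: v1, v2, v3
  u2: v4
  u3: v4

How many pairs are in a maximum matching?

2

Unit-capacity flow: source→left, listed edges, right→sink; max matching = max flow.
Augmenting path u1→v1 (+1); matched 1.
Augmenting path u2→v4 (+1); matched 2.
No augmenting path remains; maximum matching = 2.
König certificate: {u1, v4} is a vertex cover of size 2 (every listed pair touches it), so no matching can be larger.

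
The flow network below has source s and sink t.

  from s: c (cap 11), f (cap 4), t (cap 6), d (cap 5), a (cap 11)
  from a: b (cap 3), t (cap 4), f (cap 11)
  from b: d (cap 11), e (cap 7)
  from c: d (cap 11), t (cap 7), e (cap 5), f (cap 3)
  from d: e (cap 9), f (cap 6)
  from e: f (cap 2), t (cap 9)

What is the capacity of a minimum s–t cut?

Augment s→t: bottleneck 6, flow now 6.
Augment s→a→t: bottleneck 4, flow now 10.
Augment s→c→t: bottleneck 7, flow now 17.
Augment s→c→e→t: bottleneck 4, flow now 21.
Augment s→d→e→t: bottleneck 5, flow now 26.
No augmenting path remains; maximum flow = 26.
By max-flow min-cut, the minimum cut capacity equals the max flow.
In the residual graph, reachable from s: {s, a, b, c, d, e, f}.
Min-cut edges: s→t (6), a→t (4), c→t (7), e→t (9); capacity 6 + 4 + 7 + 9 = 26.

26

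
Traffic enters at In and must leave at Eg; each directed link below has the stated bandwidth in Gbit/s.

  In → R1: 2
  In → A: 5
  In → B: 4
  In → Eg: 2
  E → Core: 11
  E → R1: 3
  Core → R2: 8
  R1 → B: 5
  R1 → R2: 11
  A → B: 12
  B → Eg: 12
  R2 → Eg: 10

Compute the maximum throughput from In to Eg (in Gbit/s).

13

Augment In→Eg: bottleneck 2, flow now 2.
Augment In→B→Eg: bottleneck 4, flow now 6.
Augment In→R1→B→Eg: bottleneck 2, flow now 8.
Augment In→A→B→Eg: bottleneck 5, flow now 13.
No augmenting path remains; maximum flow = 13.
In the residual graph, reachable from In: {In}.
Min-cut edges: In→R1 (2), In→A (5), In→B (4), In→Eg (2); capacity 2 + 5 + 4 + 2 = 13.
This cut is saturated, so no flow can exceed 13.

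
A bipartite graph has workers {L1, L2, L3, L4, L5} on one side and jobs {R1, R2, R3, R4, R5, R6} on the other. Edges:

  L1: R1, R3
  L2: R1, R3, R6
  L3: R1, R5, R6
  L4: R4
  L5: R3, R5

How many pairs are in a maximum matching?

Unit-capacity flow: source→left, listed edges, right→sink; max matching = max flow.
Augmenting path L1→R1 (+1); matched 1.
Augmenting path L2→R3 (+1); matched 2.
Augmenting path L3→R5 (+1); matched 3.
Augmenting path L4→R4 (+1); matched 4.
Augmenting path L5→R3→L2→R6 (+1); matched 5.
No augmenting path remains; maximum matching = 5.
König certificate: {L1, L2, L3, L4, L5} is a vertex cover of size 5 (every listed pair touches it), so no matching can be larger.

5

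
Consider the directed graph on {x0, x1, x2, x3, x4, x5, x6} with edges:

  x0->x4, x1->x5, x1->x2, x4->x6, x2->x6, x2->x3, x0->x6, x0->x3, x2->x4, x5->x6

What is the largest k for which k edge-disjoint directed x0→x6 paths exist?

Assign every edge capacity 1; by Menger, the answer equals the max flow.
Path x0→x6 (+1); total 1.
Path x0→x4→x6 (+1); total 2.
No residual x0→x6 path; max flow = 2.
Certifying cut of size 2: {x0→x4, x0→x6}.

2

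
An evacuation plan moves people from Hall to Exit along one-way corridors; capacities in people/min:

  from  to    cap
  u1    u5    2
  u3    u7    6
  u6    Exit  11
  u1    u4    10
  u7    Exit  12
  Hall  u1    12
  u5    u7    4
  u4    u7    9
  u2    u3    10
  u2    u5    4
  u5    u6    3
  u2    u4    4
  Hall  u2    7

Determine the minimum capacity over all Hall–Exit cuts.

15

Augment Hall→u1→u4→u7→Exit: bottleneck 9, flow now 9.
Augment Hall→u1→u5→u6→Exit: bottleneck 2, flow now 11.
Augment Hall→u2→u3→u7→Exit: bottleneck 3, flow now 14.
Augment Hall→u2→u5→u6→Exit: bottleneck 1, flow now 15.
No augmenting path remains; maximum flow = 15.
By max-flow min-cut, the minimum cut capacity equals the max flow.
In the residual graph, reachable from Hall: {Hall, u1, u2, u3, u4, u5, u7}.
Min-cut edges: u5→u6 (3), u7→Exit (12); capacity 3 + 12 = 15.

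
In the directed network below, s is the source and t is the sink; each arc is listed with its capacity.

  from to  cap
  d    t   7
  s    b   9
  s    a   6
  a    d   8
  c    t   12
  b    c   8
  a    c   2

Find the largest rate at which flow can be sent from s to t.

Augment s→a→c→t: bottleneck 2, flow now 2.
Augment s→a→d→t: bottleneck 4, flow now 6.
Augment s→b→c→t: bottleneck 8, flow now 14.
No augmenting path remains; maximum flow = 14.
In the residual graph, reachable from s: {s, b}.
Min-cut edges: s→a (6), b→c (8); capacity 6 + 8 = 14.
This cut is saturated, so no flow can exceed 14.

14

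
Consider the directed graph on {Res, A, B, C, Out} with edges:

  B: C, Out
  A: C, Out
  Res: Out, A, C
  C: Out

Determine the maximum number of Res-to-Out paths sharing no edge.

3

Assign every edge capacity 1; by Menger, the answer equals the max flow.
Path Res→Out (+1); total 1.
Path Res→A→Out (+1); total 2.
Path Res→C→Out (+1); total 3.
No residual Res→Out path; max flow = 3.
Certifying cut of size 3: {Res→A, Res→C, Res→Out}.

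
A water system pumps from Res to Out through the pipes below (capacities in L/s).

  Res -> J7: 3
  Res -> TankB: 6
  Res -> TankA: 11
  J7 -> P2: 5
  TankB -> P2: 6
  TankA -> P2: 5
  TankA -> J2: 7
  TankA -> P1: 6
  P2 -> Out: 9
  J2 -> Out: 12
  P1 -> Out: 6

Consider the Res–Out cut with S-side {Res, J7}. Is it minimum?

Given cut capacity: 6 + 11 + 5 = 22.
Augment Res→J7→P2→Out: bottleneck 3, flow now 3.
Augment Res→TankB→P2→Out: bottleneck 6, flow now 9.
Augment Res→TankA→J2→Out: bottleneck 7, flow now 16.
Augment Res→TankA→P1→Out: bottleneck 4, flow now 20.
No augmenting path remains; maximum flow = 20.
In the residual graph, reachable from Res: {Res}.
Min-cut edges: Res→J7 (3), Res→TankB (6), Res→TankA (11); capacity 3 + 6 + 11 = 20.
Cut capacity 22 exceeds the max flow 20, so it is not minimum.

No — its capacity is 22, but the minimum cut has capacity 20.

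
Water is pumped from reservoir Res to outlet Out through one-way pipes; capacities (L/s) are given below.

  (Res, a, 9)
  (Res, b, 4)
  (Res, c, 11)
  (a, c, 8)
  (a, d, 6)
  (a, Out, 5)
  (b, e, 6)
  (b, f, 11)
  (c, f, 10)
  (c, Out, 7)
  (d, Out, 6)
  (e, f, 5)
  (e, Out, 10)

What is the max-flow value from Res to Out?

Augment Res→a→Out: bottleneck 5, flow now 5.
Augment Res→c→Out: bottleneck 7, flow now 12.
Augment Res→a→d→Out: bottleneck 4, flow now 16.
Augment Res→b→e→Out: bottleneck 4, flow now 20.
No augmenting path remains; maximum flow = 20.
In the residual graph, reachable from Res: {Res, c, f}.
Min-cut edges: Res→a (9), Res→b (4), c→Out (7); capacity 9 + 4 + 7 = 20.
This cut is saturated, so no flow can exceed 20.

20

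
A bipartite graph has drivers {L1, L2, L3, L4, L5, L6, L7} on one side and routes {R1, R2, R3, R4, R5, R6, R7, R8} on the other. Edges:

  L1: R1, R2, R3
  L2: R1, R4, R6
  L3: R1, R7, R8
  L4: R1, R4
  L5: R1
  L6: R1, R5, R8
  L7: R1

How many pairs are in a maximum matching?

Unit-capacity flow: source→left, listed edges, right→sink; max matching = max flow.
Augmenting path L1→R1 (+1); matched 1.
Augmenting path L2→R4 (+1); matched 2.
Augmenting path L3→R7 (+1); matched 3.
Augmenting path L6→R5 (+1); matched 4.
Augmenting path L4→R1→L1→R2 (+1); matched 5.
Augmenting path L5→R1→L4→R4→L2→R6 (+1); matched 6.
No augmenting path remains; maximum matching = 6.
König certificate: {L1, L2, L3, L4, L6, R1} is a vertex cover of size 6 (every listed pair touches it), so no matching can be larger.

6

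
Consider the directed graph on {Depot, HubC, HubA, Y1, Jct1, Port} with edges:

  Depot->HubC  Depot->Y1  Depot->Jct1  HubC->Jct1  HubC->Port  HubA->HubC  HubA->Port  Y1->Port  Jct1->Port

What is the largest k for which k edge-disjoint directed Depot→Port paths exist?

Assign every edge capacity 1; by Menger, the answer equals the max flow.
Path Depot→HubC→Port (+1); total 1.
Path Depot→Y1→Port (+1); total 2.
Path Depot→Jct1→Port (+1); total 3.
No residual Depot→Port path; max flow = 3.
Certifying cut of size 3: {Depot→HubC, Depot→Jct1, Depot→Y1}.

3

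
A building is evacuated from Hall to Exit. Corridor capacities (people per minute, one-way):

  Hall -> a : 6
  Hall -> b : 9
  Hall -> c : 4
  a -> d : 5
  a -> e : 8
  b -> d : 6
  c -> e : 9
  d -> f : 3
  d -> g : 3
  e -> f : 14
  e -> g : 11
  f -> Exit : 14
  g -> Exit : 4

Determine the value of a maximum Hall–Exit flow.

16

Augment Hall→a→d→f→Exit: bottleneck 3, flow now 3.
Augment Hall→a→d→g→Exit: bottleneck 2, flow now 5.
Augment Hall→a→e→f→Exit: bottleneck 1, flow now 6.
Augment Hall→b→d→g→Exit: bottleneck 1, flow now 7.
Augment Hall→c→e→f→Exit: bottleneck 4, flow now 11.
Augment Hall→b→d→a→e→f→Exit: bottleneck 5, flow now 16. (uses reverse residual edge)
No augmenting path remains; maximum flow = 16.
In the residual graph, reachable from Hall: {Hall, b}.
Min-cut edges: Hall→a (6), Hall→c (4), b→d (6); capacity 6 + 4 + 6 = 16.
This cut is saturated, so no flow can exceed 16.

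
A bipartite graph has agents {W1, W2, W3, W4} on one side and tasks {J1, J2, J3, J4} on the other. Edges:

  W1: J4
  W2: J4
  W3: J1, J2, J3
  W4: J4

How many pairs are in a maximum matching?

Unit-capacity flow: source→left, listed edges, right→sink; max matching = max flow.
Augmenting path W1→J4 (+1); matched 1.
Augmenting path W3→J1 (+1); matched 2.
No augmenting path remains; maximum matching = 2.
König certificate: {W3, J4} is a vertex cover of size 2 (every listed pair touches it), so no matching can be larger.

2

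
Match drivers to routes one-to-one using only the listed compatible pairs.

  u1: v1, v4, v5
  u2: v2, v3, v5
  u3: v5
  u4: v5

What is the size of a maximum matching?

3

Unit-capacity flow: source→left, listed edges, right→sink; max matching = max flow.
Augmenting path u1→v1 (+1); matched 1.
Augmenting path u2→v2 (+1); matched 2.
Augmenting path u3→v5 (+1); matched 3.
No augmenting path remains; maximum matching = 3.
König certificate: {u1, u2, v5} is a vertex cover of size 3 (every listed pair touches it), so no matching can be larger.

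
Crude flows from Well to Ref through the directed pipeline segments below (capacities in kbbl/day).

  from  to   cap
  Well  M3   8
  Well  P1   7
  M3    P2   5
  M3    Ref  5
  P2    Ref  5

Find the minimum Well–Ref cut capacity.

8

Augment Well→M3→Ref: bottleneck 5, flow now 5.
Augment Well→M3→P2→Ref: bottleneck 3, flow now 8.
No augmenting path remains; maximum flow = 8.
By max-flow min-cut, the minimum cut capacity equals the max flow.
In the residual graph, reachable from Well: {Well, P1}.
Min-cut edges: Well→M3 (8); capacity 8 = 8.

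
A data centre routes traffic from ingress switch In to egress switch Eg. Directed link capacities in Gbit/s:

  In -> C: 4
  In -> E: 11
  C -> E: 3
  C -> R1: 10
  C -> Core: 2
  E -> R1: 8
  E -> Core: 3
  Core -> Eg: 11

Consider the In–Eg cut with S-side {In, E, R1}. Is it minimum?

No — its capacity is 7, but the minimum cut has capacity 5.

Given cut capacity: 4 + 3 = 7.
Augment In→C→Core→Eg: bottleneck 2, flow now 2.
Augment In→E→Core→Eg: bottleneck 3, flow now 5.
No augmenting path remains; maximum flow = 5.
In the residual graph, reachable from In: {In, C, E, R1}.
Min-cut edges: C→Core (2), E→Core (3); capacity 2 + 3 = 5.
Cut capacity 7 exceeds the max flow 5, so it is not minimum.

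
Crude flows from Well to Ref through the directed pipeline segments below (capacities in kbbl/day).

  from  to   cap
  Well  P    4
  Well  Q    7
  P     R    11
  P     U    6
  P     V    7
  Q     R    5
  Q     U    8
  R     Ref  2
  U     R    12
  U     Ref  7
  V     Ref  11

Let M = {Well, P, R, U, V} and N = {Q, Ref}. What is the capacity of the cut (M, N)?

27

Edges leaving {Well, P, R, U, V}: Well→Q (7), R→Ref (2), U→Ref (7), V→Ref (11).
Cut capacity = 7 + 2 + 7 + 11 = 27.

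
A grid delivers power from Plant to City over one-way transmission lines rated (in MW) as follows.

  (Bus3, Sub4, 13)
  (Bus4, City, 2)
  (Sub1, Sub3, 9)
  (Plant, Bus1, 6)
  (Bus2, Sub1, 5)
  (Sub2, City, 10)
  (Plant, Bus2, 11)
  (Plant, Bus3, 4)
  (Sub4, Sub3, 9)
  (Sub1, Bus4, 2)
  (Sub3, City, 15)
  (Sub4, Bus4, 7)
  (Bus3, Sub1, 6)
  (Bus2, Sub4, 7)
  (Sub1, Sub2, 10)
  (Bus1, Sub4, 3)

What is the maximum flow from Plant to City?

Augment Plant→Bus1→Sub4→Sub3→City: bottleneck 3, flow now 3.
Augment Plant→Bus2→Sub1→Sub2→City: bottleneck 5, flow now 8.
Augment Plant→Bus2→Sub4→Sub3→City: bottleneck 6, flow now 14.
Augment Plant→Bus3→Sub1→Sub2→City: bottleneck 4, flow now 18.
No augmenting path remains; maximum flow = 18.
In the residual graph, reachable from Plant: {Plant, Bus1}.
Min-cut edges: Plant→Bus2 (11), Plant→Bus3 (4), Bus1→Sub4 (3); capacity 11 + 4 + 3 = 18.
This cut is saturated, so no flow can exceed 18.

18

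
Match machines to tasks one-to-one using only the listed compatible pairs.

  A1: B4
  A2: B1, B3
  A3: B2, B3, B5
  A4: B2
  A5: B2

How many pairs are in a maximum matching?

Unit-capacity flow: source→left, listed edges, right→sink; max matching = max flow.
Augmenting path A1→B4 (+1); matched 1.
Augmenting path A2→B1 (+1); matched 2.
Augmenting path A3→B2 (+1); matched 3.
Augmenting path A4→B2→A3→B3 (+1); matched 4.
No augmenting path remains; maximum matching = 4.
König certificate: {A1, A2, A3, B2} is a vertex cover of size 4 (every listed pair touches it), so no matching can be larger.

4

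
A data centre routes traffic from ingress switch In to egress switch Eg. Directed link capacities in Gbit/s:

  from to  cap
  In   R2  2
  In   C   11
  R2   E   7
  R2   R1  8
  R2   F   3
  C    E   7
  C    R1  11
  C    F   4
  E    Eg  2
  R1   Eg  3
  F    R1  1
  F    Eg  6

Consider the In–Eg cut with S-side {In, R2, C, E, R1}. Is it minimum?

No — its capacity is 12, but the minimum cut has capacity 11.

Given cut capacity: 3 + 4 + 2 + 3 = 12.
Augment In→R2→E→Eg: bottleneck 2, flow now 2.
Augment In→C→R1→Eg: bottleneck 3, flow now 5.
Augment In→C→F→Eg: bottleneck 4, flow now 9.
Augment In→C→E→R2→F→Eg: bottleneck 2, flow now 11. (uses reverse residual edge)
No augmenting path remains; maximum flow = 11.
In the residual graph, reachable from In: {In, C, E, R1}.
Min-cut edges: In→R2 (2), C→F (4), E→Eg (2), R1→Eg (3); capacity 2 + 4 + 2 + 3 = 11.
Cut capacity 12 exceeds the max flow 11, so it is not minimum.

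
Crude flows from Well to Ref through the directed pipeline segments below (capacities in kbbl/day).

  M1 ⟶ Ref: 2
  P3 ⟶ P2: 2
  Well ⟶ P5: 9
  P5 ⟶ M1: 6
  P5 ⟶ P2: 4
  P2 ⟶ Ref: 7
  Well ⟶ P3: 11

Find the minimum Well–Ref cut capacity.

Augment Well→P3→P2→Ref: bottleneck 2, flow now 2.
Augment Well→P5→P2→Ref: bottleneck 4, flow now 6.
Augment Well→P5→M1→Ref: bottleneck 2, flow now 8.
No augmenting path remains; maximum flow = 8.
By max-flow min-cut, the minimum cut capacity equals the max flow.
In the residual graph, reachable from Well: {Well, P3, P5, M1}.
Min-cut edges: P3→P2 (2), P5→P2 (4), M1→Ref (2); capacity 2 + 4 + 2 = 8.

8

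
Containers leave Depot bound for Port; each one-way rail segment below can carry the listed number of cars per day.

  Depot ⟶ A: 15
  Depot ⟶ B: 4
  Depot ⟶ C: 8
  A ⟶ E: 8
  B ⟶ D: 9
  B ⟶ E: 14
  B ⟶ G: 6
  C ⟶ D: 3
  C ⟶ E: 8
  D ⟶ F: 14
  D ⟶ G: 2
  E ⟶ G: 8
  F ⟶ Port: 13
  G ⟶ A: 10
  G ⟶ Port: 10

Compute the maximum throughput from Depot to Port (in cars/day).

15

Augment Depot→B→G→Port: bottleneck 4, flow now 4.
Augment Depot→A→E→G→Port: bottleneck 6, flow now 10.
Augment Depot→C→D→F→Port: bottleneck 3, flow now 13.
Augment Depot→A→E→G→B→D→F→Port: bottleneck 2, flow now 15. (uses reverse residual edge)
No augmenting path remains; maximum flow = 15.
In the residual graph, reachable from Depot: {Depot, A, C, E}.
Min-cut edges: Depot→B (4), C→D (3), E→G (8); capacity 4 + 3 + 8 = 15.
This cut is saturated, so no flow can exceed 15.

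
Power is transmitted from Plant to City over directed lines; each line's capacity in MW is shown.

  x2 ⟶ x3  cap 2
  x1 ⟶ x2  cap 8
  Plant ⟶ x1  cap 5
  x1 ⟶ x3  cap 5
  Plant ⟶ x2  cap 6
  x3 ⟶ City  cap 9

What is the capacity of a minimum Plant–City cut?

7

Augment Plant→x1→x3→City: bottleneck 5, flow now 5.
Augment Plant→x2→x3→City: bottleneck 2, flow now 7.
No augmenting path remains; maximum flow = 7.
By max-flow min-cut, the minimum cut capacity equals the max flow.
In the residual graph, reachable from Plant: {Plant, x2}.
Min-cut edges: Plant→x1 (5), x2→x3 (2); capacity 5 + 2 = 7.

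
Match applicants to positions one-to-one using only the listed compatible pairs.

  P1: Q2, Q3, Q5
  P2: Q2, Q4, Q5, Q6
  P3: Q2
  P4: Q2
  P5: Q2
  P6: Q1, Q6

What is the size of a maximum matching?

Unit-capacity flow: source→left, listed edges, right→sink; max matching = max flow.
Augmenting path P1→Q2 (+1); matched 1.
Augmenting path P2→Q4 (+1); matched 2.
Augmenting path P6→Q1 (+1); matched 3.
Augmenting path P3→Q2→P1→Q3 (+1); matched 4.
No augmenting path remains; maximum matching = 4.
König certificate: {P1, P2, P6, Q2} is a vertex cover of size 4 (every listed pair touches it), so no matching can be larger.

4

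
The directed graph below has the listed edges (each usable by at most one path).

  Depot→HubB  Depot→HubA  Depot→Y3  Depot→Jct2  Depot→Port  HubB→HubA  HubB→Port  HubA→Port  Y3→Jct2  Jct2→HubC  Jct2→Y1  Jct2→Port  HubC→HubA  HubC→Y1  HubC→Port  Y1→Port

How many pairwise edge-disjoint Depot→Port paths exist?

Assign every edge capacity 1; by Menger, the answer equals the max flow.
Path Depot→Port (+1); total 1.
Path Depot→HubB→Port (+1); total 2.
Path Depot→HubA→Port (+1); total 3.
Path Depot→Jct2→Port (+1); total 4.
Path Depot→Y3→Jct2→HubC→Port (+1); total 5.
No residual Depot→Port path; max flow = 5.
Certifying cut of size 5: {Depot→HubA, Depot→HubB, Depot→Jct2, Depot→Port, Depot→Y3}.

5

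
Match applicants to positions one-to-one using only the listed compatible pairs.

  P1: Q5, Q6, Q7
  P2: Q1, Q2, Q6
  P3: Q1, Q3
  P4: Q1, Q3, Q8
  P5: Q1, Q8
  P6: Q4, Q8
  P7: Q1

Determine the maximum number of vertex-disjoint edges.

Unit-capacity flow: source→left, listed edges, right→sink; max matching = max flow.
Augmenting path P1→Q5 (+1); matched 1.
Augmenting path P2→Q1 (+1); matched 2.
Augmenting path P3→Q3 (+1); matched 3.
Augmenting path P4→Q8 (+1); matched 4.
Augmenting path P6→Q4 (+1); matched 5.
Augmenting path P5→Q1→P2→Q2 (+1); matched 6.
No augmenting path remains; maximum matching = 6.
König certificate: {P1, P2, P6, Q1, Q3, Q8} is a vertex cover of size 6 (every listed pair touches it), so no matching can be larger.

6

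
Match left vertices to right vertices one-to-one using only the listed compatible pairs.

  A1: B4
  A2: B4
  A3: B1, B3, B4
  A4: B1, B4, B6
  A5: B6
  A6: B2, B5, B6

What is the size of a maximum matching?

Unit-capacity flow: source→left, listed edges, right→sink; max matching = max flow.
Augmenting path A1→B4 (+1); matched 1.
Augmenting path A3→B1 (+1); matched 2.
Augmenting path A4→B6 (+1); matched 3.
Augmenting path A6→B2 (+1); matched 4.
Augmenting path A5→B6→A4→B1→A3→B3 (+1); matched 5.
No augmenting path remains; maximum matching = 5.
König certificate: {A3, A4, A5, A6, B4} is a vertex cover of size 5 (every listed pair touches it), so no matching can be larger.

5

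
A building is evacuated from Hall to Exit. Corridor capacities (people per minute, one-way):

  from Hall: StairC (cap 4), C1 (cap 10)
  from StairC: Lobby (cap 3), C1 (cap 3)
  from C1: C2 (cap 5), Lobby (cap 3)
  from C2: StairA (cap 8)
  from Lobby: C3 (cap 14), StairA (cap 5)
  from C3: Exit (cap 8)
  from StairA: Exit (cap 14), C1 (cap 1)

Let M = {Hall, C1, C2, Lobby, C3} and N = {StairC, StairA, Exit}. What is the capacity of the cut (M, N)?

25

Edges leaving {Hall, C1, C2, Lobby, C3}: Hall→StairC (4), C2→StairA (8), Lobby→StairA (5), C3→Exit (8).
Cut capacity = 4 + 8 + 5 + 8 = 25.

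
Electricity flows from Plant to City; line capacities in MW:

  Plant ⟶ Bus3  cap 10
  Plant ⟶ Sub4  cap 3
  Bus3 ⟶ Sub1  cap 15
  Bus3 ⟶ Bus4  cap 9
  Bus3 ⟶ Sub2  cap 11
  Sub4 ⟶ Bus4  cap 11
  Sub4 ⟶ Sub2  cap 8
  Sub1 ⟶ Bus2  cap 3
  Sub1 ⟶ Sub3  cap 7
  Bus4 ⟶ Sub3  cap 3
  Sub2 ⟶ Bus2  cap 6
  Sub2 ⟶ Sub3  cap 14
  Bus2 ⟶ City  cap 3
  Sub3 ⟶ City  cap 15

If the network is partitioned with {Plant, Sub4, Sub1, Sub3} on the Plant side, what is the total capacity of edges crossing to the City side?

Edges leaving {Plant, Sub4, Sub1, Sub3}: Plant→Bus3 (10), Sub4→Bus4 (11), Sub4→Sub2 (8), Sub1→Bus2 (3), Sub3→City (15).
Cut capacity = 10 + 11 + 8 + 3 + 15 = 47.

47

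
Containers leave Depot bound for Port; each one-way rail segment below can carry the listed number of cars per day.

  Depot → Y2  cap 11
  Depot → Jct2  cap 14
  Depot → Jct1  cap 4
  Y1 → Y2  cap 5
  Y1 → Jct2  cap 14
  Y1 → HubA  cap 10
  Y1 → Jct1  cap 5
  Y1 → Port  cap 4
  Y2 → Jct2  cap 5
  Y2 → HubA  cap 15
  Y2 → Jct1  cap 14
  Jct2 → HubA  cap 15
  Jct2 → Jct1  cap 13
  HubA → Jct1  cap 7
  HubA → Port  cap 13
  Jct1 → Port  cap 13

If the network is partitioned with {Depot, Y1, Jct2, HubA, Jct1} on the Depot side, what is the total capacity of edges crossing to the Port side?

46

Edges leaving {Depot, Y1, Jct2, HubA, Jct1}: Depot→Y2 (11), Y1→Y2 (5), Y1→Port (4), HubA→Port (13), Jct1→Port (13).
Cut capacity = 11 + 5 + 4 + 13 + 13 = 46.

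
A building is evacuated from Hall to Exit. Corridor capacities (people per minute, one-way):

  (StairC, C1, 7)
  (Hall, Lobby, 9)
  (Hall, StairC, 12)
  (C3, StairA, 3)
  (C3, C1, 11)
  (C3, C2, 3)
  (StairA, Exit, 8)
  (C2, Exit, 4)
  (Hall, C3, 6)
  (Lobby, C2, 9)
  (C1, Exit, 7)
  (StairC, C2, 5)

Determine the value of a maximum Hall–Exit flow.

Augment Hall→Lobby→C2→Exit: bottleneck 4, flow now 4.
Augment Hall→C3→StairA→Exit: bottleneck 3, flow now 7.
Augment Hall→C3→C1→Exit: bottleneck 3, flow now 10.
Augment Hall→StairC→C1→Exit: bottleneck 4, flow now 14.
No augmenting path remains; maximum flow = 14.
In the residual graph, reachable from Hall: {Hall, Lobby, C3, StairC, C2, C1}.
Min-cut edges: C3→StairA (3), C2→Exit (4), C1→Exit (7); capacity 3 + 4 + 7 = 14.
This cut is saturated, so no flow can exceed 14.

14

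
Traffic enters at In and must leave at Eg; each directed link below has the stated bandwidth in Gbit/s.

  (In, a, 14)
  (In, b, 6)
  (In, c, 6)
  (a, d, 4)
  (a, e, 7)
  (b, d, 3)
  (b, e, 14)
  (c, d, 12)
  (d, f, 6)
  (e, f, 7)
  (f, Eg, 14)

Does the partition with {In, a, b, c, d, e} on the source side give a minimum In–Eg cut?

Yes — it is a minimum cut (capacity 13).

Given cut capacity: 6 + 7 = 13.
Augment In→a→d→f→Eg: bottleneck 4, flow now 4.
Augment In→a→e→f→Eg: bottleneck 7, flow now 11.
Augment In→b→d→f→Eg: bottleneck 2, flow now 13.
No augmenting path remains; maximum flow = 13.
Cut capacity 13 equals the max flow, so it is a minimum cut.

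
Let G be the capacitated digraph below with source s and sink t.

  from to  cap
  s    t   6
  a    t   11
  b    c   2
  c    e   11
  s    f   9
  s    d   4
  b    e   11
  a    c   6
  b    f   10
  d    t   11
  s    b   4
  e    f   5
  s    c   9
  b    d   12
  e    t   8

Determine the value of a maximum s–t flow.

Augment s→t: bottleneck 6, flow now 6.
Augment s→d→t: bottleneck 4, flow now 10.
Augment s→b→d→t: bottleneck 4, flow now 14.
Augment s→c→e→t: bottleneck 8, flow now 22.
No augmenting path remains; maximum flow = 22.
In the residual graph, reachable from s: {s, c, e, f}.
Min-cut edges: s→b (4), s→d (4), s→t (6), e→t (8); capacity 4 + 4 + 6 + 8 = 22.
This cut is saturated, so no flow can exceed 22.

22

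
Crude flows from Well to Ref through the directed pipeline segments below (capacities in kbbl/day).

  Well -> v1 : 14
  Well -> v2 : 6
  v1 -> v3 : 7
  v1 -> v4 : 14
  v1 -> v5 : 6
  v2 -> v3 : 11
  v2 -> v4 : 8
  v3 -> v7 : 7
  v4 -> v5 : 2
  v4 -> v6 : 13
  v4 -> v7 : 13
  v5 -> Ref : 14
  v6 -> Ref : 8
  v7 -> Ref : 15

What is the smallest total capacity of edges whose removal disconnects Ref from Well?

20

Augment Well→v1→v5→Ref: bottleneck 6, flow now 6.
Augment Well→v1→v3→v7→Ref: bottleneck 7, flow now 13.
Augment Well→v1→v4→v5→Ref: bottleneck 1, flow now 14.
Augment Well→v2→v4→v5→Ref: bottleneck 1, flow now 15.
Augment Well→v2→v4→v6→Ref: bottleneck 5, flow now 20.
No augmenting path remains; maximum flow = 20.
By max-flow min-cut, the minimum cut capacity equals the max flow.
In the residual graph, reachable from Well: {Well}.
Min-cut edges: Well→v1 (14), Well→v2 (6); capacity 14 + 6 = 20.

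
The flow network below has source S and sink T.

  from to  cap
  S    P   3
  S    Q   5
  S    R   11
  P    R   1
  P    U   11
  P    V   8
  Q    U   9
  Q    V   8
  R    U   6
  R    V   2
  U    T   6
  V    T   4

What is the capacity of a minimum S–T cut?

Augment S→P→U→T: bottleneck 3, flow now 3.
Augment S→Q→U→T: bottleneck 3, flow now 6.
Augment S→Q→V→T: bottleneck 2, flow now 8.
Augment S→R→V→T: bottleneck 2, flow now 10.
No augmenting path remains; maximum flow = 10.
By max-flow min-cut, the minimum cut capacity equals the max flow.
In the residual graph, reachable from S: {S, P, Q, R, U, V}.
Min-cut edges: U→T (6), V→T (4); capacity 6 + 4 = 10.

10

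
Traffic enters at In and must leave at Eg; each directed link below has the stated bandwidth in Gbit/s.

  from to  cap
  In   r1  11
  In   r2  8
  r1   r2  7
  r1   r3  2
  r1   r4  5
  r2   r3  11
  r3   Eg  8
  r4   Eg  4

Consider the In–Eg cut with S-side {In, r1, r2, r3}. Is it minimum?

Given cut capacity: 5 + 8 = 13.
Augment In→r1→r3→Eg: bottleneck 2, flow now 2.
Augment In→r1→r4→Eg: bottleneck 4, flow now 6.
Augment In→r2→r3→Eg: bottleneck 6, flow now 12.
No augmenting path remains; maximum flow = 12.
In the residual graph, reachable from In: {In, r1, r2, r3, r4}.
Min-cut edges: r3→Eg (8), r4→Eg (4); capacity 8 + 4 = 12.
Cut capacity 13 exceeds the max flow 12, so it is not minimum.

No — its capacity is 13, but the minimum cut has capacity 12.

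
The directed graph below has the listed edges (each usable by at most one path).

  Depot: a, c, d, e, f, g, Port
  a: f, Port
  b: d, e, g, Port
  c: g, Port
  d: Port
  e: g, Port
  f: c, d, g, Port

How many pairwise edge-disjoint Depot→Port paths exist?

6

Assign every edge capacity 1; by Menger, the answer equals the max flow.
Path Depot→Port (+1); total 1.
Path Depot→a→Port (+1); total 2.
Path Depot→c→Port (+1); total 3.
Path Depot→d→Port (+1); total 4.
Path Depot→e→Port (+1); total 5.
Path Depot→f→Port (+1); total 6.
No residual Depot→Port path; max flow = 6.
Certifying cut of size 6: {Depot→Port, Depot→a, Depot→c, Depot→d, Depot→e, Depot→f}.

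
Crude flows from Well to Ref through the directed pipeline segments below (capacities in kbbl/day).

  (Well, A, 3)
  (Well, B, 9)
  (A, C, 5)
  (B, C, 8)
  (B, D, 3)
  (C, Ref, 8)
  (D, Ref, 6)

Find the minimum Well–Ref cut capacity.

Augment Well→A→C→Ref: bottleneck 3, flow now 3.
Augment Well→B→C→Ref: bottleneck 5, flow now 8.
Augment Well→B→D→Ref: bottleneck 3, flow now 11.
No augmenting path remains; maximum flow = 11.
By max-flow min-cut, the minimum cut capacity equals the max flow.
In the residual graph, reachable from Well: {Well, A, B, C}.
Min-cut edges: B→D (3), C→Ref (8); capacity 3 + 8 = 11.

11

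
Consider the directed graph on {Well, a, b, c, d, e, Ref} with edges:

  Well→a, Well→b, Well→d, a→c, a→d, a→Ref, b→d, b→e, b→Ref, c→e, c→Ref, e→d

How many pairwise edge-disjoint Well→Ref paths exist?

Assign every edge capacity 1; by Menger, the answer equals the max flow.
Path Well→a→Ref (+1); total 1.
Path Well→b→Ref (+1); total 2.
No residual Well→Ref path; max flow = 2.
Certifying cut of size 2: {Well→a, Well→b}.

2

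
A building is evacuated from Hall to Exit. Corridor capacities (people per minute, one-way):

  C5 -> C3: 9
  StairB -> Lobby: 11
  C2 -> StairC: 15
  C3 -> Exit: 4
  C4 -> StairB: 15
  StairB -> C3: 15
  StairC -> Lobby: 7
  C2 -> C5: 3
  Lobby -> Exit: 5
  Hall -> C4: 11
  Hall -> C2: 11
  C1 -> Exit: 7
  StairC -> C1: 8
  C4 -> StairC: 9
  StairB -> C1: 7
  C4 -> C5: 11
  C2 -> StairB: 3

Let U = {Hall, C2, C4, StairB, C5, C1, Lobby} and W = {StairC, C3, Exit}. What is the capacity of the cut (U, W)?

Edges leaving {Hall, C2, C4, StairB, C5, C1, Lobby}: C2→StairC (15), C4→StairC (9), StairB→C3 (15), C5→C3 (9), C1→Exit (7), Lobby→Exit (5).
Cut capacity = 15 + 9 + 15 + 9 + 7 + 5 = 60.

60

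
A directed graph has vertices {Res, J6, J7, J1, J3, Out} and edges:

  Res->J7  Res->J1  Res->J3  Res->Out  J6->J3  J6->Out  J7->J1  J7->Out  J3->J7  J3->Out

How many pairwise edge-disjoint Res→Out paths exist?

Assign every edge capacity 1; by Menger, the answer equals the max flow.
Path Res→Out (+1); total 1.
Path Res→J7→Out (+1); total 2.
Path Res→J3→Out (+1); total 3.
No residual Res→Out path; max flow = 3.
Certifying cut of size 3: {Res→J3, Res→J7, Res→Out}.

3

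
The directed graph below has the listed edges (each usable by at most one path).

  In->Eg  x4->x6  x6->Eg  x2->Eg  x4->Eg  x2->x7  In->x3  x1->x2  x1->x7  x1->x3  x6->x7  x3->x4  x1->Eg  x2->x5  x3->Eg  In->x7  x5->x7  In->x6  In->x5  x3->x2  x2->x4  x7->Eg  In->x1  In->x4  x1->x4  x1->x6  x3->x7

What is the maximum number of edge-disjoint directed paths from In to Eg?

6

Assign every edge capacity 1; by Menger, the answer equals the max flow.
Path In→Eg (+1); total 1.
Path In→x1→Eg (+1); total 2.
Path In→x3→Eg (+1); total 3.
Path In→x4→Eg (+1); total 4.
Path In→x6→Eg (+1); total 5.
Path In→x7→Eg (+1); total 6.
No residual In→Eg path; max flow = 6.
Certifying cut of size 6: {In→Eg, In→x1, In→x3, In→x4, In→x6, x7→Eg}.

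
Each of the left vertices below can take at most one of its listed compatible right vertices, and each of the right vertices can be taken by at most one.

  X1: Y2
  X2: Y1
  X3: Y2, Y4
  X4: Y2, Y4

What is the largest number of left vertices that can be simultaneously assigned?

Unit-capacity flow: source→left, listed edges, right→sink; max matching = max flow.
Augmenting path X1→Y2 (+1); matched 1.
Augmenting path X2→Y1 (+1); matched 2.
Augmenting path X3→Y4 (+1); matched 3.
No augmenting path remains; maximum matching = 3.
König certificate: {X2, Y2, Y4} is a vertex cover of size 3 (every listed pair touches it), so no matching can be larger.

3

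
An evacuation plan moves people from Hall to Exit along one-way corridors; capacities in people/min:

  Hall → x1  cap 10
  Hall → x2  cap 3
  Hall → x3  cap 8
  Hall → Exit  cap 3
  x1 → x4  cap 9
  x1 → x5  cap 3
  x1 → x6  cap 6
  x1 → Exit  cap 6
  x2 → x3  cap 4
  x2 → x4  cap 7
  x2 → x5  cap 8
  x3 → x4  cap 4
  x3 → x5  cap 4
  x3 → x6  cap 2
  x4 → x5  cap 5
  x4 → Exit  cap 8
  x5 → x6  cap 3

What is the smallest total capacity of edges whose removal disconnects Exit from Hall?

Augment Hall→Exit: bottleneck 3, flow now 3.
Augment Hall→x1→Exit: bottleneck 6, flow now 9.
Augment Hall→x1→x4→Exit: bottleneck 4, flow now 13.
Augment Hall→x2→x4→Exit: bottleneck 3, flow now 16.
Augment Hall→x3→x4→Exit: bottleneck 1, flow now 17.
No augmenting path remains; maximum flow = 17.
By max-flow min-cut, the minimum cut capacity equals the max flow.
In the residual graph, reachable from Hall: {Hall, x1, x2, x3, x4, x5, x6}.
Min-cut edges: Hall→Exit (3), x1→Exit (6), x4→Exit (8); capacity 3 + 6 + 8 = 17.

17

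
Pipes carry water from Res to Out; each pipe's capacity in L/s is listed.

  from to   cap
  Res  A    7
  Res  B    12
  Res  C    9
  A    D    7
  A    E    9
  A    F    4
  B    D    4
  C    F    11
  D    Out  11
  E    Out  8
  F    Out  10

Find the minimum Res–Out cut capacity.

20

Augment Res→A→D→Out: bottleneck 7, flow now 7.
Augment Res→B→D→Out: bottleneck 4, flow now 11.
Augment Res→C→F→Out: bottleneck 9, flow now 20.
No augmenting path remains; maximum flow = 20.
By max-flow min-cut, the minimum cut capacity equals the max flow.
In the residual graph, reachable from Res: {Res, B}.
Min-cut edges: Res→A (7), Res→C (9), B→D (4); capacity 7 + 9 + 4 = 20.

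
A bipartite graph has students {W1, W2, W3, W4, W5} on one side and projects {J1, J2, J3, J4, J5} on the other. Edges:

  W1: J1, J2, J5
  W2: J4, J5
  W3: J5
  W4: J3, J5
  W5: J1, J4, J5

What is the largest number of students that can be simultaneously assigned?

Unit-capacity flow: source→left, listed edges, right→sink; max matching = max flow.
Augmenting path W1→J1 (+1); matched 1.
Augmenting path W2→J4 (+1); matched 2.
Augmenting path W3→J5 (+1); matched 3.
Augmenting path W4→J3 (+1); matched 4.
Augmenting path W5→J1→W1→J2 (+1); matched 5.
No augmenting path remains; maximum matching = 5.
König certificate: {W1, W2, W3, W4, W5} is a vertex cover of size 5 (every listed pair touches it), so no matching can be larger.

5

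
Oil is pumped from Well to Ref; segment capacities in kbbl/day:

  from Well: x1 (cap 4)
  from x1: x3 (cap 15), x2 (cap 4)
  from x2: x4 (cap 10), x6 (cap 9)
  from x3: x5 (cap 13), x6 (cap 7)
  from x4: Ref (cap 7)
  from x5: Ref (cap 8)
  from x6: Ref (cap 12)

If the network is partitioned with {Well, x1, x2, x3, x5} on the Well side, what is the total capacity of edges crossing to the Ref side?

34

Edges leaving {Well, x1, x2, x3, x5}: x2→x4 (10), x2→x6 (9), x3→x6 (7), x5→Ref (8).
Cut capacity = 10 + 9 + 7 + 8 = 34.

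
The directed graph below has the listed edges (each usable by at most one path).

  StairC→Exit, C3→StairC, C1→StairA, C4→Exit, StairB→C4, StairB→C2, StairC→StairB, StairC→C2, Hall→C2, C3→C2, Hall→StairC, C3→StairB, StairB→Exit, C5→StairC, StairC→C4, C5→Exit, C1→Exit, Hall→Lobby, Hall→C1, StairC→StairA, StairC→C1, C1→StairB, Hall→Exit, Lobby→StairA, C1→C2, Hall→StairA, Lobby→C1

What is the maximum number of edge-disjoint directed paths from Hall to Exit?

Assign every edge capacity 1; by Menger, the answer equals the max flow.
Path Hall→Exit (+1); total 1.
Path Hall→StairC→Exit (+1); total 2.
Path Hall→C1→Exit (+1); total 3.
Path Hall→Lobby→C1→StairB→Exit (+1); total 4.
No residual Hall→Exit path; max flow = 4.
Certifying cut of size 4: {Hall→C1, Hall→Exit, Hall→Lobby, Hall→StairC}.

4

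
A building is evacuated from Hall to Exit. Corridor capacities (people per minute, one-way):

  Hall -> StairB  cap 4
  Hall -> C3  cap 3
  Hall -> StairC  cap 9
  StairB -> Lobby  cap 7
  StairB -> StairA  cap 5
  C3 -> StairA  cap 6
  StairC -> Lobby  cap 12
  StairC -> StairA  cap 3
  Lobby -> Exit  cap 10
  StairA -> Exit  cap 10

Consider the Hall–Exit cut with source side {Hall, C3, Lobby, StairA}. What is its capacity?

33

Edges leaving {Hall, C3, Lobby, StairA}: Hall→StairB (4), Hall→StairC (9), Lobby→Exit (10), StairA→Exit (10).
Cut capacity = 4 + 9 + 10 + 10 = 33.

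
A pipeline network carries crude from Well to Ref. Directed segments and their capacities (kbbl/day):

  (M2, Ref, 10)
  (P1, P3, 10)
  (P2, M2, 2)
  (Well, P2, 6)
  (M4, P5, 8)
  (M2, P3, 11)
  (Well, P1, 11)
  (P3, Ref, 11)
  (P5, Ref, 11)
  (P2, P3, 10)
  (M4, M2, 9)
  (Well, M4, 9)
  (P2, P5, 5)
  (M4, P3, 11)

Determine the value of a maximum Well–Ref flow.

25

Augment Well→M4→P5→Ref: bottleneck 8, flow now 8.
Augment Well→M4→P3→Ref: bottleneck 1, flow now 9.
Augment Well→P1→P3→Ref: bottleneck 10, flow now 19.
Augment Well→P2→P5→Ref: bottleneck 3, flow now 22.
Augment Well→P2→M2→Ref: bottleneck 2, flow now 24.
Augment Well→P2→P5→M4→M2→Ref: bottleneck 1, flow now 25. (uses reverse residual edge)
No augmenting path remains; maximum flow = 25.
In the residual graph, reachable from Well: {Well, P1}.
Min-cut edges: Well→M4 (9), Well→P2 (6), P1→P3 (10); capacity 9 + 6 + 10 = 25.
This cut is saturated, so no flow can exceed 25.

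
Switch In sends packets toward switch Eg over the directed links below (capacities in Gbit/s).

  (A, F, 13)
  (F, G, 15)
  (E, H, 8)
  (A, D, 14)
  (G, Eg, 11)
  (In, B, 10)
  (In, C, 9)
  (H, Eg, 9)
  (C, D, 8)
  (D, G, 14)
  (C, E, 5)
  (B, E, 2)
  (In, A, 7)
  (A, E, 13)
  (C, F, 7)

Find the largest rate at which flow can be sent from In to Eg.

Augment In→A→D→G→Eg: bottleneck 7, flow now 7.
Augment In→B→E→H→Eg: bottleneck 2, flow now 9.
Augment In→C→D→G→Eg: bottleneck 4, flow now 13.
Augment In→C→E→H→Eg: bottleneck 5, flow now 18.
No augmenting path remains; maximum flow = 18.
In the residual graph, reachable from In: {In, B}.
Min-cut edges: In→A (7), In→C (9), B→E (2); capacity 7 + 9 + 2 = 18.
This cut is saturated, so no flow can exceed 18.

18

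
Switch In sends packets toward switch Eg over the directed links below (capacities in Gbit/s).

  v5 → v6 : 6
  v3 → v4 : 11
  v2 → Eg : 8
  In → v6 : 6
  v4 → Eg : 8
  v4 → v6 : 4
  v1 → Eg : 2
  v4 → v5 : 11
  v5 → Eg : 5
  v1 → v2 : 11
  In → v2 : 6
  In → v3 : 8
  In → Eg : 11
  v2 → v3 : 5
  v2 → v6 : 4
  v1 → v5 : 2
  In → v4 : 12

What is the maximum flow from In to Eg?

Augment In→Eg: bottleneck 11, flow now 11.
Augment In→v2→Eg: bottleneck 6, flow now 17.
Augment In→v4→Eg: bottleneck 8, flow now 25.
Augment In→v4→v5→Eg: bottleneck 4, flow now 29.
Augment In→v3→v4→v5→Eg: bottleneck 1, flow now 30.
No augmenting path remains; maximum flow = 30.
In the residual graph, reachable from In: {In, v3, v4, v5, v6}.
Min-cut edges: In→v2 (6), In→Eg (11), v4→Eg (8), v5→Eg (5); capacity 6 + 11 + 8 + 5 = 30.
This cut is saturated, so no flow can exceed 30.

30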